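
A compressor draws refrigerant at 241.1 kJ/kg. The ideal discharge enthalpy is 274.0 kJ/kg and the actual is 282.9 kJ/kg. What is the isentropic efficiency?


dh_ideal = 274.0 - 241.1 = 32.9 kJ/kg
dh_actual = 282.9 - 241.1 = 41.8 kJ/kg
eta_s = dh_ideal / dh_actual = 32.9 / 41.8
eta_s = 0.7871

0.7871


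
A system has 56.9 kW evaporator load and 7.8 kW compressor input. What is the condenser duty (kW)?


Q_cond = Q_evap + W
Q_cond = 56.9 + 7.8
Q_cond = 64.7 kW

64.7


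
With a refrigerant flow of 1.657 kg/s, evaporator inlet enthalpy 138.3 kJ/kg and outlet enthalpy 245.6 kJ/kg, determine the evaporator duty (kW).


dh = 245.6 - 138.3 = 107.3 kJ/kg
Q_evap = m_dot * dh = 1.657 * 107.3
Q_evap = 177.8 kW

177.8


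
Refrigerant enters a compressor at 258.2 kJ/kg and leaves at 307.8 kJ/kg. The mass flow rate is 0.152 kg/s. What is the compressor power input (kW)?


dh = 307.8 - 258.2 = 49.6 kJ/kg
W = m_dot * dh = 0.152 * 49.6 = 7.54 kW

7.54


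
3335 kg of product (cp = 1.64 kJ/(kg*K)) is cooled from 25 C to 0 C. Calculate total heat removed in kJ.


dT = 25 - (0) = 25 K
Q = m * cp * dT = 3335 * 1.64 * 25
Q = 136735 kJ

136735


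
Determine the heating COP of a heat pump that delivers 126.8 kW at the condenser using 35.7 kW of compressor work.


COP_hp = Q_cond / W
COP_hp = 126.8 / 35.7
COP_hp = 3.552

3.552


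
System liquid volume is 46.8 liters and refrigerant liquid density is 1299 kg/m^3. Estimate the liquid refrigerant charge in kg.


Charge = V * rho / 1000
Charge = 46.8 * 1299 / 1000
Charge = 60.79 kg

60.79


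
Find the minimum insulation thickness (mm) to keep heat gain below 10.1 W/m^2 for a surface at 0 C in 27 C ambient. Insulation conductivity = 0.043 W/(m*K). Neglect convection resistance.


dT = 27 - (0) = 27 K
thickness = k * dT / q_max * 1000
thickness = 0.043 * 27 / 10.1 * 1000
thickness = 115.0 mm

115.0


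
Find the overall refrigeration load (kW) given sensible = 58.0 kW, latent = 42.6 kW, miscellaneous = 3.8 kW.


Q_total = Q_s + Q_l + Q_misc
Q_total = 58.0 + 42.6 + 3.8
Q_total = 104.4 kW

104.4


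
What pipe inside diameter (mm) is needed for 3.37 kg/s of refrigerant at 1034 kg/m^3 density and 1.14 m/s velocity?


A = m_dot / (rho * v) = 3.37 / (1034 * 1.14) = 0.00285893651 m^2
d = sqrt(4*A/pi) * 1000
d = 60.3 mm

60.3


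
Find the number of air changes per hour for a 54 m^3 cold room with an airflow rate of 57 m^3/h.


ACH = flow / volume
ACH = 57 / 54
ACH = 1.056

1.056


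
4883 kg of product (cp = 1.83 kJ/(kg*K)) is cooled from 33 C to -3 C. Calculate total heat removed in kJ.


dT = 33 - (-3) = 36 K
Q = m * cp * dT = 4883 * 1.83 * 36
Q = 321692 kJ

321692


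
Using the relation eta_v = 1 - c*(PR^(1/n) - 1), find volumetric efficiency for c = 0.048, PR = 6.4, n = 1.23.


PR^(1/n) = 6.4^(1/1.23) = 4.52304463
eta_v = 1 - 0.048 * (4.52304463 - 1)
eta_v = 0.8309

0.8309


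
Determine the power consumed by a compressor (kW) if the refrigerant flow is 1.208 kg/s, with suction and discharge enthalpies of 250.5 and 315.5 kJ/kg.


dh = 315.5 - 250.5 = 65.0 kJ/kg
W = m_dot * dh = 1.208 * 65.0 = 78.52 kW

78.52


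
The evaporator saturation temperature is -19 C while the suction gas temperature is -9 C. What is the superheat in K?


Superheat = T_suction - T_evap
Superheat = -9 - (-19)
Superheat = 10 K

10


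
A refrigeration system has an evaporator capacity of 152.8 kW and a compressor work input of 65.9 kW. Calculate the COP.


COP = Q_evap / W
COP = 152.8 / 65.9
COP = 2.319

2.319


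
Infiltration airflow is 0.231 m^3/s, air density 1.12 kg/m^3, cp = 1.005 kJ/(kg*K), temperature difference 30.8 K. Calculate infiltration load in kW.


Q = V_dot * rho * cp * dT
Q = 0.231 * 1.12 * 1.005 * 30.8
Q = 8.008 kW

8.008


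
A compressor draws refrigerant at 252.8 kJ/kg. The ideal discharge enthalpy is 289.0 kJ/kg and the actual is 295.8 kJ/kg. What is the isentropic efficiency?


dh_ideal = 289.0 - 252.8 = 36.2 kJ/kg
dh_actual = 295.8 - 252.8 = 43.0 kJ/kg
eta_s = dh_ideal / dh_actual = 36.2 / 43.0
eta_s = 0.8419

0.8419


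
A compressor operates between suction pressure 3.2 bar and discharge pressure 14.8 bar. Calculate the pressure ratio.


PR = P_high / P_low
PR = 14.8 / 3.2
PR = 4.625

4.625


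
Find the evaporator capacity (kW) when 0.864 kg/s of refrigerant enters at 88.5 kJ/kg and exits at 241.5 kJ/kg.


dh = 241.5 - 88.5 = 153.0 kJ/kg
Q_evap = m_dot * dh = 0.864 * 153.0
Q_evap = 132.19 kW

132.19


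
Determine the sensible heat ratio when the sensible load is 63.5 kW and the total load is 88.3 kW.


SHR = Q_sensible / Q_total
SHR = 63.5 / 88.3
SHR = 0.719

0.719


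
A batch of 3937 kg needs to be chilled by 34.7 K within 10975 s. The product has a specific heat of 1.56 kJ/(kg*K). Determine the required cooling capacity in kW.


Q = m * cp * dT / t
Q = 3937 * 1.56 * 34.7 / 10975
Q = 19.418 kW

19.418


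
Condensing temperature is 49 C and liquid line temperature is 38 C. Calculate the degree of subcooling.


Subcooling = T_cond - T_liquid
Subcooling = 49 - 38
Subcooling = 11 K

11


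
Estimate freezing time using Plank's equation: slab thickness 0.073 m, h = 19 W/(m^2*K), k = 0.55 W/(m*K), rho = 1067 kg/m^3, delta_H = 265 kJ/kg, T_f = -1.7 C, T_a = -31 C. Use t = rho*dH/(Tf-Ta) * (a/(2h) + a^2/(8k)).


dT = -1.7 - (-31) = 29.3 K
term1 = a/(2h) = 0.073/(2*19) = 0.001921052632
term2 = a^2/(8k) = 0.073^2/(8*0.55) = 0.001211136364
t = rho*dH*1000/dT * (term1 + term2)
t = 1067*265*1000/29.3 * (0.001921052632 + 0.001211136364)
t = 30227 s

30227


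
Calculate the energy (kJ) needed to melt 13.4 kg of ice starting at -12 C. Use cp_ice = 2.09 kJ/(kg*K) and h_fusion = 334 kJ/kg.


Sensible heat = cp * dT = 2.09 * 12 = 25.08 kJ/kg
Total per kg = 25.08 + 334 = 359.08 kJ/kg
Q = m * total = 13.4 * 359.08
Q = 4811.7 kJ

4811.7


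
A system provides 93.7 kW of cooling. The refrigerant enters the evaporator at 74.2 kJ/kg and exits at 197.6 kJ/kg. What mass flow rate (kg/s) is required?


dh = 197.6 - 74.2 = 123.4 kJ/kg
m_dot = Q / dh = 93.7 / 123.4 = 0.7593 kg/s

0.7593


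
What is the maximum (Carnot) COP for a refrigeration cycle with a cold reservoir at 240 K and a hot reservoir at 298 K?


dT = 298 - 240 = 58 K
COP_carnot = T_cold / dT = 240 / 58
COP_carnot = 4.138

4.138


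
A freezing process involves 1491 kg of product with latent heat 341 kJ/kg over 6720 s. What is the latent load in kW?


Q_lat = m * h_fg / t
Q_lat = 1491 * 341 / 6720
Q_lat = 75.66 kW

75.66


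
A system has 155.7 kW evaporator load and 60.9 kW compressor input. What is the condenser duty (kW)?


Q_cond = Q_evap + W
Q_cond = 155.7 + 60.9
Q_cond = 216.6 kW

216.6


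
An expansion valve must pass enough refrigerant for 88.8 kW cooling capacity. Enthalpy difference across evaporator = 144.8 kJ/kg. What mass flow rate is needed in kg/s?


m_dot = Q / dh
m_dot = 88.8 / 144.8
m_dot = 0.6133 kg/s

0.6133


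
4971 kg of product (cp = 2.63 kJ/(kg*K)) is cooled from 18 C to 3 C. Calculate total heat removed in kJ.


dT = 18 - (3) = 15 K
Q = m * cp * dT = 4971 * 2.63 * 15
Q = 196106 kJ

196106


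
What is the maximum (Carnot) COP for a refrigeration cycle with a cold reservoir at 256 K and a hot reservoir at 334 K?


dT = 334 - 256 = 78 K
COP_carnot = T_cold / dT = 256 / 78
COP_carnot = 3.282

3.282


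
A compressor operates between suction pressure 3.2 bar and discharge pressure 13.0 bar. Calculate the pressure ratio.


PR = P_high / P_low
PR = 13.0 / 3.2
PR = 4.063

4.063


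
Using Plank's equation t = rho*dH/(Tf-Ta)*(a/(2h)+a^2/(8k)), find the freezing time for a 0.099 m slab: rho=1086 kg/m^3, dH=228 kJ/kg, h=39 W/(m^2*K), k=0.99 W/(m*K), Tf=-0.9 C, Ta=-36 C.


dT = -0.9 - (-36) = 35.1 K
term1 = a/(2h) = 0.099/(2*39) = 0.001269230769
term2 = a^2/(8k) = 0.099^2/(8*0.99) = 0.0012375
t = rho*dH*1000/dT * (term1 + term2)
t = 1086*228*1000/35.1 * (0.001269230769 + 0.0012375)
t = 17683 s

17683


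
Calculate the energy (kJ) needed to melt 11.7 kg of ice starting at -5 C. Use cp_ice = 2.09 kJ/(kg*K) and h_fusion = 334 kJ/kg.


Sensible heat = cp * dT = 2.09 * 5 = 10.45 kJ/kg
Total per kg = 10.45 + 334 = 344.45 kJ/kg
Q = m * total = 11.7 * 344.45
Q = 4030.1 kJ

4030.1


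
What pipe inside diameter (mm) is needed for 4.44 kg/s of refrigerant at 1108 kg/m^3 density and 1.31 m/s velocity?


A = m_dot / (rho * v) = 4.44 / (1108 * 1.31) = 0.00305894673 m^2
d = sqrt(4*A/pi) * 1000
d = 62.4 mm

62.4


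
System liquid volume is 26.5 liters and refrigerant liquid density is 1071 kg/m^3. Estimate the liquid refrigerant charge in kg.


Charge = V * rho / 1000
Charge = 26.5 * 1071 / 1000
Charge = 28.38 kg

28.38


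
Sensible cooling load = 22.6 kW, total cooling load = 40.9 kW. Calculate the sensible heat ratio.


SHR = Q_sensible / Q_total
SHR = 22.6 / 40.9
SHR = 0.553

0.553


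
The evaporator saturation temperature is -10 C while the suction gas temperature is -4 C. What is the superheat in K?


Superheat = T_suction - T_evap
Superheat = -4 - (-10)
Superheat = 6 K

6


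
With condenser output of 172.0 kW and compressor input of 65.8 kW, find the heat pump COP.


COP_hp = Q_cond / W
COP_hp = 172.0 / 65.8
COP_hp = 2.614

2.614


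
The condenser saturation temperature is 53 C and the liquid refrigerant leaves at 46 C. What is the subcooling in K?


Subcooling = T_cond - T_liquid
Subcooling = 53 - 46
Subcooling = 7 K

7


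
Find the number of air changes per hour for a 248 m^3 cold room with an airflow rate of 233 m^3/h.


ACH = flow / volume
ACH = 233 / 248
ACH = 0.94

0.94


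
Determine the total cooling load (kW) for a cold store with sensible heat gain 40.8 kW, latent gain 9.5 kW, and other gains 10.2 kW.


Q_total = Q_s + Q_l + Q_misc
Q_total = 40.8 + 9.5 + 10.2
Q_total = 60.5 kW

60.5


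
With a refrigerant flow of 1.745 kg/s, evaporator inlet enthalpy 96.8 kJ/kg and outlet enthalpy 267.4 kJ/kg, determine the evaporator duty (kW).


dh = 267.4 - 96.8 = 170.6 kJ/kg
Q_evap = m_dot * dh = 1.745 * 170.6
Q_evap = 297.7 kW

297.7


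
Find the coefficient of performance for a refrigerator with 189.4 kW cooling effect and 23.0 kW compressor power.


COP = Q_evap / W
COP = 189.4 / 23.0
COP = 8.235

8.235


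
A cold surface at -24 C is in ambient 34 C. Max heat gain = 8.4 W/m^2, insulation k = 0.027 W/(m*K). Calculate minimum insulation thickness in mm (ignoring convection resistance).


dT = 34 - (-24) = 58 K
thickness = k * dT / q_max * 1000
thickness = 0.027 * 58 / 8.4 * 1000
thickness = 186.4 mm

186.4


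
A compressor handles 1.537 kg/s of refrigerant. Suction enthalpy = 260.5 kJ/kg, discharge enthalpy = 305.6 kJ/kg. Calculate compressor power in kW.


dh = 305.6 - 260.5 = 45.1 kJ/kg
W = m_dot * dh = 1.537 * 45.1 = 69.32 kW

69.32


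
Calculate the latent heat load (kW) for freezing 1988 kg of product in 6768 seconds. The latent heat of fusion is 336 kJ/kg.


Q_lat = m * h_fg / t
Q_lat = 1988 * 336 / 6768
Q_lat = 98.7 kW

98.7


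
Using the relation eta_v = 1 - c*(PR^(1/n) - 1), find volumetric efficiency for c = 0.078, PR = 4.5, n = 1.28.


PR^(1/n) = 4.5^(1/1.28) = 3.23833875
eta_v = 1 - 0.078 * (3.23833875 - 1)
eta_v = 0.8254

0.8254


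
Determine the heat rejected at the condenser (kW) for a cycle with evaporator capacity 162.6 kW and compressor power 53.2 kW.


Q_cond = Q_evap + W
Q_cond = 162.6 + 53.2
Q_cond = 215.8 kW

215.8


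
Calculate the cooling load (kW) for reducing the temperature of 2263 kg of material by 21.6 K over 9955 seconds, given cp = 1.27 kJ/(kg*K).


Q = m * cp * dT / t
Q = 2263 * 1.27 * 21.6 / 9955
Q = 6.236 kW

6.236


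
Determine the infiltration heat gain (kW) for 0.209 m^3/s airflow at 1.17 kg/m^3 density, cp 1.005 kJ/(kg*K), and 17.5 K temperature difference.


Q = V_dot * rho * cp * dT
Q = 0.209 * 1.17 * 1.005 * 17.5
Q = 4.301 kW

4.301


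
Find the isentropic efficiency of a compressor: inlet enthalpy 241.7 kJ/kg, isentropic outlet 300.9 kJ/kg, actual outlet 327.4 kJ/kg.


dh_ideal = 300.9 - 241.7 = 59.2 kJ/kg
dh_actual = 327.4 - 241.7 = 85.7 kJ/kg
eta_s = dh_ideal / dh_actual = 59.2 / 85.7
eta_s = 0.6908

0.6908


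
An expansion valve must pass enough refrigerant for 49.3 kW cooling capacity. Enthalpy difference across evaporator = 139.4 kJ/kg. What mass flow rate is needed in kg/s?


m_dot = Q / dh
m_dot = 49.3 / 139.4
m_dot = 0.3537 kg/s

0.3537


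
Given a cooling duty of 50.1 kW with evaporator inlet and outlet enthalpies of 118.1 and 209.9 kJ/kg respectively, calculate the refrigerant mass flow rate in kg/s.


dh = 209.9 - 118.1 = 91.8 kJ/kg
m_dot = Q / dh = 50.1 / 91.8 = 0.5458 kg/s

0.5458


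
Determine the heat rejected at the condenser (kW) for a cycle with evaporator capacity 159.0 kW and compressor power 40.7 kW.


Q_cond = Q_evap + W
Q_cond = 159.0 + 40.7
Q_cond = 199.7 kW

199.7


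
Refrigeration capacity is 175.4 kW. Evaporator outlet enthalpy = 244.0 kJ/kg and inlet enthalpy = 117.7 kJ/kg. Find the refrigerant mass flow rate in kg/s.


dh = 244.0 - 117.7 = 126.3 kJ/kg
m_dot = Q / dh = 175.4 / 126.3 = 1.3888 kg/s

1.3888


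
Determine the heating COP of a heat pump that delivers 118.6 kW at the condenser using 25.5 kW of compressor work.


COP_hp = Q_cond / W
COP_hp = 118.6 / 25.5
COP_hp = 4.651

4.651


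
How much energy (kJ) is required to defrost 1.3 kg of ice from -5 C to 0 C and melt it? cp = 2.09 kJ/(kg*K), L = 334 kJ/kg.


Sensible heat = cp * dT = 2.09 * 5 = 10.45 kJ/kg
Total per kg = 10.45 + 334 = 344.45 kJ/kg
Q = m * total = 1.3 * 344.45
Q = 447.8 kJ

447.8


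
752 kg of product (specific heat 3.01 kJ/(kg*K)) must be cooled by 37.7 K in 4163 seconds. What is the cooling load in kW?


Q = m * cp * dT / t
Q = 752 * 3.01 * 37.7 / 4163
Q = 20.498 kW

20.498


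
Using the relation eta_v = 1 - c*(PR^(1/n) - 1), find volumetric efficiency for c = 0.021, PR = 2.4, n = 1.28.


PR^(1/n) = 2.4^(1/1.28) = 1.98170969
eta_v = 1 - 0.021 * (1.98170969 - 1)
eta_v = 0.9794

0.9794


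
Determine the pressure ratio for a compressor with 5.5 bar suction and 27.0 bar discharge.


PR = P_high / P_low
PR = 27.0 / 5.5
PR = 4.909

4.909


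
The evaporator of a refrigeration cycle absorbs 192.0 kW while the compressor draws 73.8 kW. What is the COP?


COP = Q_evap / W
COP = 192.0 / 73.8
COP = 2.602

2.602


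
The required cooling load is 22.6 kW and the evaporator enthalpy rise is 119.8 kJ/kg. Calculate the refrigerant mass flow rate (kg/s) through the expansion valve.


m_dot = Q / dh
m_dot = 22.6 / 119.8
m_dot = 0.1886 kg/s

0.1886


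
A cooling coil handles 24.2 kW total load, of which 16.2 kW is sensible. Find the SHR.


SHR = Q_sensible / Q_total
SHR = 16.2 / 24.2
SHR = 0.669

0.669


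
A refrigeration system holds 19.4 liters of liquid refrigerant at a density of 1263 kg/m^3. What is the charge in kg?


Charge = V * rho / 1000
Charge = 19.4 * 1263 / 1000
Charge = 24.5 kg

24.5


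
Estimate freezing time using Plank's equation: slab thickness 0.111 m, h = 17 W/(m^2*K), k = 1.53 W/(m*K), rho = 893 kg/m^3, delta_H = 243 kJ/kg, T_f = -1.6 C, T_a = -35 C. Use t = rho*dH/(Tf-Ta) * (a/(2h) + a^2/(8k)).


dT = -1.6 - (-35) = 33.4 K
term1 = a/(2h) = 0.111/(2*17) = 0.003264705882
term2 = a^2/(8k) = 0.111^2/(8*1.53) = 0.001006617647
t = rho*dH*1000/dT * (term1 + term2)
t = 893*243*1000/33.4 * (0.003264705882 + 0.001006617647)
t = 27751 s

27751


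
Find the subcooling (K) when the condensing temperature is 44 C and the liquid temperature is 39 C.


Subcooling = T_cond - T_liquid
Subcooling = 44 - 39
Subcooling = 5 K

5


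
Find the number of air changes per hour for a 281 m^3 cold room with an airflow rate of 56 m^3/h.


ACH = flow / volume
ACH = 56 / 281
ACH = 0.199

0.199


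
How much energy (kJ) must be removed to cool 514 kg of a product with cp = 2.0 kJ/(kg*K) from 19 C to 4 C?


dT = 19 - (4) = 15 K
Q = m * cp * dT = 514 * 2.0 * 15
Q = 15420 kJ

15420


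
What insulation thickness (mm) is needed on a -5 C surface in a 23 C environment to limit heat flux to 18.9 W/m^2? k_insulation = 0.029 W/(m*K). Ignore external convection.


dT = 23 - (-5) = 28 K
thickness = k * dT / q_max * 1000
thickness = 0.029 * 28 / 18.9 * 1000
thickness = 43.0 mm

43.0


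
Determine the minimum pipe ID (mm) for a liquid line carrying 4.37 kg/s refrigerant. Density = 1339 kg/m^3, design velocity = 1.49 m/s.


A = m_dot / (rho * v) = 4.37 / (1339 * 1.49) = 0.002190355419 m^2
d = sqrt(4*A/pi) * 1000
d = 52.8 mm

52.8


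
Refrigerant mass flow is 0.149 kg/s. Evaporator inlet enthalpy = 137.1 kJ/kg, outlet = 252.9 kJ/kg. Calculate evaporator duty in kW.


dh = 252.9 - 137.1 = 115.8 kJ/kg
Q_evap = m_dot * dh = 0.149 * 115.8
Q_evap = 17.25 kW

17.25


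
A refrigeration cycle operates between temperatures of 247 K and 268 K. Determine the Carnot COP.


dT = 268 - 247 = 21 K
COP_carnot = T_cold / dT = 247 / 21
COP_carnot = 11.762

11.762


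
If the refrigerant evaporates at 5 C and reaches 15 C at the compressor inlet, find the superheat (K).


Superheat = T_suction - T_evap
Superheat = 15 - (5)
Superheat = 10 K

10


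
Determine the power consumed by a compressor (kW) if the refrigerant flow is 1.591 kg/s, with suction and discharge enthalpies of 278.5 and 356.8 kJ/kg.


dh = 356.8 - 278.5 = 78.3 kJ/kg
W = m_dot * dh = 1.591 * 78.3 = 124.58 kW

124.58


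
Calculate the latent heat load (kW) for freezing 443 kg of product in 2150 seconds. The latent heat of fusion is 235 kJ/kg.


Q_lat = m * h_fg / t
Q_lat = 443 * 235 / 2150
Q_lat = 48.42 kW

48.42


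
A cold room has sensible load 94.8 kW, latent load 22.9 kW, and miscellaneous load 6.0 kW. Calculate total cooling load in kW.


Q_total = Q_s + Q_l + Q_misc
Q_total = 94.8 + 22.9 + 6.0
Q_total = 123.7 kW

123.7


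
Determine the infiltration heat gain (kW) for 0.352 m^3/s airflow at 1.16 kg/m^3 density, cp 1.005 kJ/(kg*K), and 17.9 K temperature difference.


Q = V_dot * rho * cp * dT
Q = 0.352 * 1.16 * 1.005 * 17.9
Q = 7.345 kW

7.345


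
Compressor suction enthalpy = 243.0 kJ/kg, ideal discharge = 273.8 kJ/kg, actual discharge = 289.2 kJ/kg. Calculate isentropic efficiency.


dh_ideal = 273.8 - 243.0 = 30.8 kJ/kg
dh_actual = 289.2 - 243.0 = 46.2 kJ/kg
eta_s = dh_ideal / dh_actual = 30.8 / 46.2
eta_s = 0.6667

0.6667


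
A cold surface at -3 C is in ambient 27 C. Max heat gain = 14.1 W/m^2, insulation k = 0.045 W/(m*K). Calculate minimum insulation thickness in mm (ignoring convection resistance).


dT = 27 - (-3) = 30 K
thickness = k * dT / q_max * 1000
thickness = 0.045 * 30 / 14.1 * 1000
thickness = 95.7 mm

95.7


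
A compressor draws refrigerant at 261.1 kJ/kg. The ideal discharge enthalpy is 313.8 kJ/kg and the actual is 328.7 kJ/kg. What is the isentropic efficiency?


dh_ideal = 313.8 - 261.1 = 52.7 kJ/kg
dh_actual = 328.7 - 261.1 = 67.6 kJ/kg
eta_s = dh_ideal / dh_actual = 52.7 / 67.6
eta_s = 0.7796

0.7796


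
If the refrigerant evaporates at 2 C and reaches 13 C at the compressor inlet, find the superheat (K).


Superheat = T_suction - T_evap
Superheat = 13 - (2)
Superheat = 11 K

11


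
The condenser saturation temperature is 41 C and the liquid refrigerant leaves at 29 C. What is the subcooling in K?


Subcooling = T_cond - T_liquid
Subcooling = 41 - 29
Subcooling = 12 K

12


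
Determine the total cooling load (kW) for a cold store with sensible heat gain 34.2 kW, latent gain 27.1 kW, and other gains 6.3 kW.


Q_total = Q_s + Q_l + Q_misc
Q_total = 34.2 + 27.1 + 6.3
Q_total = 67.6 kW

67.6


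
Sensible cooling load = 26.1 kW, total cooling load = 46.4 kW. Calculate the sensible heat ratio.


SHR = Q_sensible / Q_total
SHR = 26.1 / 46.4
SHR = 0.563

0.563


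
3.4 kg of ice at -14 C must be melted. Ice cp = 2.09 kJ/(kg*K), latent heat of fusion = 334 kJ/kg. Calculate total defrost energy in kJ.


Sensible heat = cp * dT = 2.09 * 14 = 29.26 kJ/kg
Total per kg = 29.26 + 334 = 363.26 kJ/kg
Q = m * total = 3.4 * 363.26
Q = 1235.1 kJ

1235.1


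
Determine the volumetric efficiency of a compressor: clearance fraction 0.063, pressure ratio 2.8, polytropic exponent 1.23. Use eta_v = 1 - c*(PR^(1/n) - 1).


PR^(1/n) = 2.8^(1/1.23) = 2.30963374
eta_v = 1 - 0.063 * (2.30963374 - 1)
eta_v = 0.9175

0.9175


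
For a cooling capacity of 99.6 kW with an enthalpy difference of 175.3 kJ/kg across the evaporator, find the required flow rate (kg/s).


m_dot = Q / dh
m_dot = 99.6 / 175.3
m_dot = 0.5682 kg/s

0.5682


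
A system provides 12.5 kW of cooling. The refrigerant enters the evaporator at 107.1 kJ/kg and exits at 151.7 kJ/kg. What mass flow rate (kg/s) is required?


dh = 151.7 - 107.1 = 44.6 kJ/kg
m_dot = Q / dh = 12.5 / 44.6 = 0.2803 kg/s

0.2803


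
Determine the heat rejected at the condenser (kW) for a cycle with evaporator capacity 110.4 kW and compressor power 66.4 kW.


Q_cond = Q_evap + W
Q_cond = 110.4 + 66.4
Q_cond = 176.8 kW

176.8


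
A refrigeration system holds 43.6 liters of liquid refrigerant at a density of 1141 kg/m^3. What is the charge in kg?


Charge = V * rho / 1000
Charge = 43.6 * 1141 / 1000
Charge = 49.75 kg

49.75


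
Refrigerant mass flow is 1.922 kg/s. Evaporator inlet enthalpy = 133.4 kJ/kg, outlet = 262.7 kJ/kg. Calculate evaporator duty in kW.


dh = 262.7 - 133.4 = 129.3 kJ/kg
Q_evap = m_dot * dh = 1.922 * 129.3
Q_evap = 248.51 kW

248.51


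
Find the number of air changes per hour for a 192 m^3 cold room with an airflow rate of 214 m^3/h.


ACH = flow / volume
ACH = 214 / 192
ACH = 1.115

1.115


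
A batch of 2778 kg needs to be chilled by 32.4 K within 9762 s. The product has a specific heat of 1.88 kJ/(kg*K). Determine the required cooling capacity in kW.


Q = m * cp * dT / t
Q = 2778 * 1.88 * 32.4 / 9762
Q = 17.334 kW

17.334


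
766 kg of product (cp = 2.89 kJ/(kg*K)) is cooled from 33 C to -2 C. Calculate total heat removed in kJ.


dT = 33 - (-2) = 35 K
Q = m * cp * dT = 766 * 2.89 * 35
Q = 77481 kJ

77481


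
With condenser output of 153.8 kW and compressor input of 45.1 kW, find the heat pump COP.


COP_hp = Q_cond / W
COP_hp = 153.8 / 45.1
COP_hp = 3.41

3.41


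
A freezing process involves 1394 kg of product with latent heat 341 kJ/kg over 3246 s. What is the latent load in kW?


Q_lat = m * h_fg / t
Q_lat = 1394 * 341 / 3246
Q_lat = 146.44 kW

146.44


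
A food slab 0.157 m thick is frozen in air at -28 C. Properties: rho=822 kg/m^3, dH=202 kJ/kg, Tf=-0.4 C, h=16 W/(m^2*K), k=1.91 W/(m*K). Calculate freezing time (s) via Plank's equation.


dT = -0.4 - (-28) = 27.6 K
term1 = a/(2h) = 0.157/(2*16) = 0.00490625
term2 = a^2/(8k) = 0.157^2/(8*1.91) = 0.00161315445
t = rho*dH*1000/dT * (term1 + term2)
t = 822*202*1000/27.6 * (0.00490625 + 0.00161315445)
t = 39221 s

39221


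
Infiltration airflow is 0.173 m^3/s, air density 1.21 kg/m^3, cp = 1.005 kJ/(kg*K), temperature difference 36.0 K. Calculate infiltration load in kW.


Q = V_dot * rho * cp * dT
Q = 0.173 * 1.21 * 1.005 * 36.0
Q = 7.574 kW

7.574


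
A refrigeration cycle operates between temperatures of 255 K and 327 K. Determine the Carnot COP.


dT = 327 - 255 = 72 K
COP_carnot = T_cold / dT = 255 / 72
COP_carnot = 3.542

3.542


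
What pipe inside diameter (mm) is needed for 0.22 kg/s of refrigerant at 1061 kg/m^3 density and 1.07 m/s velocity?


A = m_dot / (rho * v) = 0.22 / (1061 * 1.07) = 0.0001937865001 m^2
d = sqrt(4*A/pi) * 1000
d = 15.7 mm

15.7


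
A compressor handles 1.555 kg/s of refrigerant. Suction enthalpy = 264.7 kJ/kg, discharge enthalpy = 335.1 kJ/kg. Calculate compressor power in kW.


dh = 335.1 - 264.7 = 70.4 kJ/kg
W = m_dot * dh = 1.555 * 70.4 = 109.47 kW

109.47


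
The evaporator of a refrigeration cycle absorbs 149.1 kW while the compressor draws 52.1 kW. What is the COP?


COP = Q_evap / W
COP = 149.1 / 52.1
COP = 2.862

2.862


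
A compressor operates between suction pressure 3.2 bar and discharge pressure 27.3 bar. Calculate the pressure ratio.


PR = P_high / P_low
PR = 27.3 / 3.2
PR = 8.531

8.531


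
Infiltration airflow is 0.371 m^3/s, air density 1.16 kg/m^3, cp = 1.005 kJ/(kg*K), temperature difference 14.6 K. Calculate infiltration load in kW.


Q = V_dot * rho * cp * dT
Q = 0.371 * 1.16 * 1.005 * 14.6
Q = 6.315 kW

6.315


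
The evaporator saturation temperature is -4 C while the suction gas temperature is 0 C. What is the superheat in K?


Superheat = T_suction - T_evap
Superheat = 0 - (-4)
Superheat = 4 K

4


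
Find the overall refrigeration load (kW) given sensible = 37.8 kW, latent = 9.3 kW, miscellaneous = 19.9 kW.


Q_total = Q_s + Q_l + Q_misc
Q_total = 37.8 + 9.3 + 19.9
Q_total = 67.0 kW

67.0


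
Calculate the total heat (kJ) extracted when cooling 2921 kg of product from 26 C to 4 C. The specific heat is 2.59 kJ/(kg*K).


dT = 26 - (4) = 22 K
Q = m * cp * dT = 2921 * 2.59 * 22
Q = 166439 kJ

166439


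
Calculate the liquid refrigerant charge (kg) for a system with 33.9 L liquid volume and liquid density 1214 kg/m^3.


Charge = V * rho / 1000
Charge = 33.9 * 1214 / 1000
Charge = 41.15 kg

41.15


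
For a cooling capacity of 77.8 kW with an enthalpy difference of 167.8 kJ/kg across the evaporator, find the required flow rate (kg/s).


m_dot = Q / dh
m_dot = 77.8 / 167.8
m_dot = 0.4636 kg/s

0.4636


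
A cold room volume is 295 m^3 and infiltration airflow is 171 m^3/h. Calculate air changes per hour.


ACH = flow / volume
ACH = 171 / 295
ACH = 0.58

0.58


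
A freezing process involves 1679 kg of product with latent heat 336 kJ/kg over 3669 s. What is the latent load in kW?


Q_lat = m * h_fg / t
Q_lat = 1679 * 336 / 3669
Q_lat = 153.76 kW

153.76


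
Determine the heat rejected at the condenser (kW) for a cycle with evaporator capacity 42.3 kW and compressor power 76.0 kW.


Q_cond = Q_evap + W
Q_cond = 42.3 + 76.0
Q_cond = 118.3 kW

118.3


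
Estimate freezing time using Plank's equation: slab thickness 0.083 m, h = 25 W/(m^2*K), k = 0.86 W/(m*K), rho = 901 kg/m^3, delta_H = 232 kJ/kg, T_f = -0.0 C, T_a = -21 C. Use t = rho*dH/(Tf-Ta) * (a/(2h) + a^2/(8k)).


dT = -0.0 - (-21) = 21.0 K
term1 = a/(2h) = 0.083/(2*25) = 0.00166
term2 = a^2/(8k) = 0.083^2/(8*0.86) = 0.00100130814
t = rho*dH*1000/dT * (term1 + term2)
t = 901*232*1000/21.0 * (0.00166 + 0.00100130814)
t = 26490 s

26490


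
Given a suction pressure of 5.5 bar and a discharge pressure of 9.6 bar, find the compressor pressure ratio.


PR = P_high / P_low
PR = 9.6 / 5.5
PR = 1.745

1.745


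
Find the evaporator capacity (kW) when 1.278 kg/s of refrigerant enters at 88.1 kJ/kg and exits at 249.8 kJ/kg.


dh = 249.8 - 88.1 = 161.7 kJ/kg
Q_evap = m_dot * dh = 1.278 * 161.7
Q_evap = 206.65 kW

206.65


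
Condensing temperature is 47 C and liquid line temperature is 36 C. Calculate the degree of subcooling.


Subcooling = T_cond - T_liquid
Subcooling = 47 - 36
Subcooling = 11 K

11


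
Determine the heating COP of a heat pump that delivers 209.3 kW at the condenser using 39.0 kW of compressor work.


COP_hp = Q_cond / W
COP_hp = 209.3 / 39.0
COP_hp = 5.367

5.367


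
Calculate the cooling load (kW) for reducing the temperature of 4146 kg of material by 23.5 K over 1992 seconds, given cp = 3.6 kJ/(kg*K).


Q = m * cp * dT / t
Q = 4146 * 3.6 * 23.5 / 1992
Q = 176.08 kW

176.08


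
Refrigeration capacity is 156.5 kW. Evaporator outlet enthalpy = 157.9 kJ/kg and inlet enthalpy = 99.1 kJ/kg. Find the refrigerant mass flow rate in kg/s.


dh = 157.9 - 99.1 = 58.8 kJ/kg
m_dot = Q / dh = 156.5 / 58.8 = 2.6616 kg/s

2.6616


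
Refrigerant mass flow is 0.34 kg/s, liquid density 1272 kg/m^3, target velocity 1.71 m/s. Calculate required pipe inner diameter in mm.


A = m_dot / (rho * v) = 0.34 / (1272 * 1.71) = 0.0001563132149 m^2
d = sqrt(4*A/pi) * 1000
d = 14.1 mm

14.1


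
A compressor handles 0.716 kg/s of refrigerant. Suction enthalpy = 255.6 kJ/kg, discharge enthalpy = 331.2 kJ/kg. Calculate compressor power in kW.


dh = 331.2 - 255.6 = 75.6 kJ/kg
W = m_dot * dh = 0.716 * 75.6 = 54.13 kW

54.13


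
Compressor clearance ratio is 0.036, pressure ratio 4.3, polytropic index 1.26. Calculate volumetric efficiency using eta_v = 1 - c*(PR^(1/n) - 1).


PR^(1/n) = 4.3^(1/1.26) = 3.18238517
eta_v = 1 - 0.036 * (3.18238517 - 1)
eta_v = 0.9214

0.9214


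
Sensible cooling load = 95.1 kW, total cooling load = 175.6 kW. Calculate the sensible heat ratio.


SHR = Q_sensible / Q_total
SHR = 95.1 / 175.6
SHR = 0.542

0.542


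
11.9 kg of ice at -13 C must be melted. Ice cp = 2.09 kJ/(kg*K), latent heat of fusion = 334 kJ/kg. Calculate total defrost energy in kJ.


Sensible heat = cp * dT = 2.09 * 13 = 27.17 kJ/kg
Total per kg = 27.17 + 334 = 361.17 kJ/kg
Q = m * total = 11.9 * 361.17
Q = 4297.9 kJ

4297.9


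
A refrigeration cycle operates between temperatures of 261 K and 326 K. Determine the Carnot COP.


dT = 326 - 261 = 65 K
COP_carnot = T_cold / dT = 261 / 65
COP_carnot = 4.015

4.015


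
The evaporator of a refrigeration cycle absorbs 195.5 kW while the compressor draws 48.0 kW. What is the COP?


COP = Q_evap / W
COP = 195.5 / 48.0
COP = 4.073

4.073


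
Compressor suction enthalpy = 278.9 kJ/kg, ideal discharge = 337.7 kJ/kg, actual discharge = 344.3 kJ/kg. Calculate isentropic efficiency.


dh_ideal = 337.7 - 278.9 = 58.8 kJ/kg
dh_actual = 344.3 - 278.9 = 65.4 kJ/kg
eta_s = dh_ideal / dh_actual = 58.8 / 65.4
eta_s = 0.8991

0.8991


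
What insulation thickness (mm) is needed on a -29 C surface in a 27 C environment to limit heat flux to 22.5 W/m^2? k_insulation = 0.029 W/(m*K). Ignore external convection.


dT = 27 - (-29) = 56 K
thickness = k * dT / q_max * 1000
thickness = 0.029 * 56 / 22.5 * 1000
thickness = 72.2 mm

72.2


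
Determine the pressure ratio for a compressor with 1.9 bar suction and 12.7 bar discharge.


PR = P_high / P_low
PR = 12.7 / 1.9
PR = 6.684

6.684


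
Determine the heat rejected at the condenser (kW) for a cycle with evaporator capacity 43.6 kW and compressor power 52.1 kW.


Q_cond = Q_evap + W
Q_cond = 43.6 + 52.1
Q_cond = 95.7 kW

95.7


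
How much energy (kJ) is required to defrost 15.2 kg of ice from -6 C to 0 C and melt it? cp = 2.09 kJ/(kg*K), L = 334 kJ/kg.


Sensible heat = cp * dT = 2.09 * 6 = 12.54 kJ/kg
Total per kg = 12.54 + 334 = 346.54 kJ/kg
Q = m * total = 15.2 * 346.54
Q = 5267.4 kJ

5267.4


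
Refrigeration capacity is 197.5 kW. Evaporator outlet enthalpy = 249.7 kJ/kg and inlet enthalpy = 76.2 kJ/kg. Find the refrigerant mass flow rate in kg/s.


dh = 249.7 - 76.2 = 173.5 kJ/kg
m_dot = Q / dh = 197.5 / 173.5 = 1.1383 kg/s

1.1383


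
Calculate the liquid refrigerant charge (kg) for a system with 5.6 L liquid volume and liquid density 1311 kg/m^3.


Charge = V * rho / 1000
Charge = 5.6 * 1311 / 1000
Charge = 7.34 kg

7.34


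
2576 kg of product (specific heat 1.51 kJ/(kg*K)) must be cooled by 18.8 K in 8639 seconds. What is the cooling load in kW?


Q = m * cp * dT / t
Q = 2576 * 1.51 * 18.8 / 8639
Q = 8.465 kW

8.465


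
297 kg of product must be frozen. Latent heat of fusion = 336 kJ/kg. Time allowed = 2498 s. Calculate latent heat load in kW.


Q_lat = m * h_fg / t
Q_lat = 297 * 336 / 2498
Q_lat = 39.95 kW

39.95


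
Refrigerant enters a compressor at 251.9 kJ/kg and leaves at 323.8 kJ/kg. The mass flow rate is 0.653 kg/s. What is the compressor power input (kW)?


dh = 323.8 - 251.9 = 71.9 kJ/kg
W = m_dot * dh = 0.653 * 71.9 = 46.95 kW

46.95


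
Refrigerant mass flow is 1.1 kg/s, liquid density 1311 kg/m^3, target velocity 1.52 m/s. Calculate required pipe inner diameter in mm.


A = m_dot / (rho * v) = 1.1 / (1311 * 1.52) = 0.0005520093139 m^2
d = sqrt(4*A/pi) * 1000
d = 26.5 mm

26.5


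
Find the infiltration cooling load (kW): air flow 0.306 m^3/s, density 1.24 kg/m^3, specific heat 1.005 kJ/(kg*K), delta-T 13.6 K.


Q = V_dot * rho * cp * dT
Q = 0.306 * 1.24 * 1.005 * 13.6
Q = 5.186 kW

5.186


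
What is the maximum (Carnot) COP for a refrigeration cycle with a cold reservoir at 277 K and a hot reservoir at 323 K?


dT = 323 - 277 = 46 K
COP_carnot = T_cold / dT = 277 / 46
COP_carnot = 6.022

6.022


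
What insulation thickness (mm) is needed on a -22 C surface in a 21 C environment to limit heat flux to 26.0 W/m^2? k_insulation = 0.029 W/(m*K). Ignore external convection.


dT = 21 - (-22) = 43 K
thickness = k * dT / q_max * 1000
thickness = 0.029 * 43 / 26.0 * 1000
thickness = 48.0 mm

48.0


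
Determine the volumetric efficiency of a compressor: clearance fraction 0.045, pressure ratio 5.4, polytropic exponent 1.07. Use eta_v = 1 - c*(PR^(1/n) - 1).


PR^(1/n) = 5.4^(1/1.07) = 4.8359316
eta_v = 1 - 0.045 * (4.8359316 - 1)
eta_v = 0.8274

0.8274


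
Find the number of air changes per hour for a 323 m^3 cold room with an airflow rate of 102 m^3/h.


ACH = flow / volume
ACH = 102 / 323
ACH = 0.316

0.316


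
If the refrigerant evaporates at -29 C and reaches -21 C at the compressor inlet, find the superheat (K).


Superheat = T_suction - T_evap
Superheat = -21 - (-29)
Superheat = 8 K

8


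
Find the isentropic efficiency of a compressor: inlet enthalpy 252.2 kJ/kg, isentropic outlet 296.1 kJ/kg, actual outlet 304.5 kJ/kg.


dh_ideal = 296.1 - 252.2 = 43.9 kJ/kg
dh_actual = 304.5 - 252.2 = 52.3 kJ/kg
eta_s = dh_ideal / dh_actual = 43.9 / 52.3
eta_s = 0.8394

0.8394


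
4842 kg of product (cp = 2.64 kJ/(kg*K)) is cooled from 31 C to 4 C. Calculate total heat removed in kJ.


dT = 31 - (4) = 27 K
Q = m * cp * dT = 4842 * 2.64 * 27
Q = 345138 kJ

345138


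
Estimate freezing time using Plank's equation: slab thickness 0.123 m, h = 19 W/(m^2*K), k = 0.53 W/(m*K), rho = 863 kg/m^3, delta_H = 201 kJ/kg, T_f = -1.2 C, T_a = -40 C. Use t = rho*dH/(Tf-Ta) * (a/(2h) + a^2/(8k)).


dT = -1.2 - (-40) = 38.8 K
term1 = a/(2h) = 0.123/(2*19) = 0.003236842105
term2 = a^2/(8k) = 0.123^2/(8*0.53) = 0.003568160377
t = rho*dH*1000/dT * (term1 + term2)
t = 863*201*1000/38.8 * (0.003236842105 + 0.003568160377)
t = 30423 s

30423


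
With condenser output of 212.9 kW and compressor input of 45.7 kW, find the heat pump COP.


COP_hp = Q_cond / W
COP_hp = 212.9 / 45.7
COP_hp = 4.659

4.659


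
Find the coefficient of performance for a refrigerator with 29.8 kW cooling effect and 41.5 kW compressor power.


COP = Q_evap / W
COP = 29.8 / 41.5
COP = 0.718

0.718


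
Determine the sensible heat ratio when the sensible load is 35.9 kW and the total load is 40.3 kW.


SHR = Q_sensible / Q_total
SHR = 35.9 / 40.3
SHR = 0.891

0.891


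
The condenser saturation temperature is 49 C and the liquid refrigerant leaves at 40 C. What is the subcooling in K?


Subcooling = T_cond - T_liquid
Subcooling = 49 - 40
Subcooling = 9 K

9


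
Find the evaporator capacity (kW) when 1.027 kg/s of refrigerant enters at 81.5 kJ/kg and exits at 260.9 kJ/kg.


dh = 260.9 - 81.5 = 179.4 kJ/kg
Q_evap = m_dot * dh = 1.027 * 179.4
Q_evap = 184.24 kW

184.24


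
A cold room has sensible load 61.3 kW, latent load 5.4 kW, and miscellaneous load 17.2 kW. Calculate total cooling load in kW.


Q_total = Q_s + Q_l + Q_misc
Q_total = 61.3 + 5.4 + 17.2
Q_total = 83.9 kW

83.9


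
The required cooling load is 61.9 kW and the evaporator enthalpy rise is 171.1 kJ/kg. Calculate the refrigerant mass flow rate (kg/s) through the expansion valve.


m_dot = Q / dh
m_dot = 61.9 / 171.1
m_dot = 0.3618 kg/s

0.3618


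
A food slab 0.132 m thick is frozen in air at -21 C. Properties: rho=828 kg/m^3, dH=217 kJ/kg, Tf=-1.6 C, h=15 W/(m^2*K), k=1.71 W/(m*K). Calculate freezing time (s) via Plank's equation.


dT = -1.6 - (-21) = 19.4 K
term1 = a/(2h) = 0.132/(2*15) = 0.0044
term2 = a^2/(8k) = 0.132^2/(8*1.71) = 0.001273684211
t = rho*dH*1000/dT * (term1 + term2)
t = 828*217*1000/19.4 * (0.0044 + 0.001273684211)
t = 52548 s

52548


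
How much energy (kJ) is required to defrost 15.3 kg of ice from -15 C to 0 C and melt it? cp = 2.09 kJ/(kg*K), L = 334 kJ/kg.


Sensible heat = cp * dT = 2.09 * 15 = 31.35 kJ/kg
Total per kg = 31.35 + 334 = 365.35 kJ/kg
Q = m * total = 15.3 * 365.35
Q = 5589.9 kJ

5589.9


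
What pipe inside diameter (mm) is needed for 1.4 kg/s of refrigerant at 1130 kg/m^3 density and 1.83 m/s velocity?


A = m_dot / (rho * v) = 1.4 / (1130 * 1.83) = 0.0006770153296 m^2
d = sqrt(4*A/pi) * 1000
d = 29.4 mm

29.4


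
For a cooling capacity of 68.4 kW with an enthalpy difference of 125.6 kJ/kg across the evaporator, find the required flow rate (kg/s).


m_dot = Q / dh
m_dot = 68.4 / 125.6
m_dot = 0.5446 kg/s

0.5446


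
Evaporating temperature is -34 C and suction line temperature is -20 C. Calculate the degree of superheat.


Superheat = T_suction - T_evap
Superheat = -20 - (-34)
Superheat = 14 K

14


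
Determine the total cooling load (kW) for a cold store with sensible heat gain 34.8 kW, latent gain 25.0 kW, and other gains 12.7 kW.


Q_total = Q_s + Q_l + Q_misc
Q_total = 34.8 + 25.0 + 12.7
Q_total = 72.5 kW

72.5


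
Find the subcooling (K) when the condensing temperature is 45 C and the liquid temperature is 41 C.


Subcooling = T_cond - T_liquid
Subcooling = 45 - 41
Subcooling = 4 K

4


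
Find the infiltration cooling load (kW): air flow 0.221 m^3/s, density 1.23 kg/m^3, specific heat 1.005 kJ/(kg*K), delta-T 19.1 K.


Q = V_dot * rho * cp * dT
Q = 0.221 * 1.23 * 1.005 * 19.1
Q = 5.218 kW

5.218


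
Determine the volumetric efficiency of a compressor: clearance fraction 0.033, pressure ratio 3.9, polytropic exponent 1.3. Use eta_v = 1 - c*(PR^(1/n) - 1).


PR^(1/n) = 3.9^(1/1.3) = 2.84882048
eta_v = 1 - 0.033 * (2.84882048 - 1)
eta_v = 0.939

0.939


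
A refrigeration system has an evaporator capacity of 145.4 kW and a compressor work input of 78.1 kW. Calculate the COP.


COP = Q_evap / W
COP = 145.4 / 78.1
COP = 1.862

1.862


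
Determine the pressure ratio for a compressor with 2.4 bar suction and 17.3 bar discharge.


PR = P_high / P_low
PR = 17.3 / 2.4
PR = 7.208

7.208


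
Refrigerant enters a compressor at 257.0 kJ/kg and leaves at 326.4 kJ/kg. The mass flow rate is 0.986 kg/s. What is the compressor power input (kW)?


dh = 326.4 - 257.0 = 69.4 kJ/kg
W = m_dot * dh = 0.986 * 69.4 = 68.43 kW

68.43


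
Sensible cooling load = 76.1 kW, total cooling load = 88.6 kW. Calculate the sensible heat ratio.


SHR = Q_sensible / Q_total
SHR = 76.1 / 88.6
SHR = 0.859

0.859


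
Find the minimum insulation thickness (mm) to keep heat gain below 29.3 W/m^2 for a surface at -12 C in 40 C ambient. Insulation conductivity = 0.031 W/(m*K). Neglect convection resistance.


dT = 40 - (-12) = 52 K
thickness = k * dT / q_max * 1000
thickness = 0.031 * 52 / 29.3 * 1000
thickness = 55.0 mm

55.0


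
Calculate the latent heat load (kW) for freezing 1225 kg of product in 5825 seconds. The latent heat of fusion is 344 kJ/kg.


Q_lat = m * h_fg / t
Q_lat = 1225 * 344 / 5825
Q_lat = 72.34 kW

72.34


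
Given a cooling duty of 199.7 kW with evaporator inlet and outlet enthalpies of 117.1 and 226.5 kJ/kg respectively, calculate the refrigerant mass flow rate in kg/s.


dh = 226.5 - 117.1 = 109.4 kJ/kg
m_dot = Q / dh = 199.7 / 109.4 = 1.8254 kg/s

1.8254


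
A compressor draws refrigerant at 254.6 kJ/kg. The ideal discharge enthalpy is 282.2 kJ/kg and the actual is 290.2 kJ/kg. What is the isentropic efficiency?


dh_ideal = 282.2 - 254.6 = 27.6 kJ/kg
dh_actual = 290.2 - 254.6 = 35.6 kJ/kg
eta_s = dh_ideal / dh_actual = 27.6 / 35.6
eta_s = 0.7753

0.7753
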